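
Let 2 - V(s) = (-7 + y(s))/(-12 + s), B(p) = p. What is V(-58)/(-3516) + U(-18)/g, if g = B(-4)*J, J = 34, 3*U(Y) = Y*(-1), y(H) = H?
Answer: -12391/278936 ≈ -0.044422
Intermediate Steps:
U(Y) = -Y/3 (U(Y) = (Y*(-1))/3 = (-Y)/3 = -Y/3)
V(s) = 2 - (-7 + s)/(-12 + s)
g = -136 (g = -4*34 = -136)
V(-58)/(-3516) + U(-18)/g = ((-17 - 58)/(-12 - 58))/(-3516) - ⅓*(-18)/(-136) = (-75/(-70))*(-1/3516) + 6*(-1/136) = -1/70*(-75)*(-1/3516) - 3/68 = (15/14)*(-1/3516) - 3/68 = -5/16408 - 3/68 = -12391/278936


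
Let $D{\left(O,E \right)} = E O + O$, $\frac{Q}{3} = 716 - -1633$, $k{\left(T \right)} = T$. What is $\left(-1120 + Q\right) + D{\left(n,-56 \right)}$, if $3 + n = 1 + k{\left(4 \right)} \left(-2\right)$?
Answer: $6477$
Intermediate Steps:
$n = -10$ ($n = -3 + \left(1 + 4 \left(-2\right)\right) = -3 + \left(1 - 8\right) = -3 - 7 = -10$)
$Q = 7047$ ($Q = 3 \left(716 - -1633\right) = 3 \left(716 + 1633\right) = 3 \cdot 2349 = 7047$)
$D{\left(O,E \right)} = O + E O$
$\left(-1120 + Q\right) + D{\left(n,-56 \right)} = \left(-1120 + 7047\right) - 10 \left(1 - 56\right) = 5927 - -550 = 5927 + 550 = 6477$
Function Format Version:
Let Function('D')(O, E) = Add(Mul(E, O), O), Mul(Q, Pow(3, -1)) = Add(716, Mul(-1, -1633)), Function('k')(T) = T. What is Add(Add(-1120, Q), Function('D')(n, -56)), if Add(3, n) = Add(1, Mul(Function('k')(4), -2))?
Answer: 6477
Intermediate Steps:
n = -10 (n = Add(-3, Add(1, Mul(4, -2))) = Add(-3, Add(1, -8)) = Add(-3, -7) = -10)
Q = 7047 (Q = Mul(3, Add(716, Mul(-1, -1633))) = Mul(3, Add(716, 1633)) = Mul(3, 2349) = 7047)
Function('D')(O, E) = Add(O, Mul(E, O))
Add(Add(-1120, Q), Function('D')(n, -56)) = Add(Add(-1120, 7047), Mul(-10, Add(1, -56))) = Add(5927, Mul(-10, -55)) = Add(5927, 550) = 6477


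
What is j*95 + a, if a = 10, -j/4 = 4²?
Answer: -6070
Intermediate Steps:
j = -64 (j = -4*4² = -4*16 = -64)
j*95 + a = -64*95 + 10 = -6080 + 10 = -6070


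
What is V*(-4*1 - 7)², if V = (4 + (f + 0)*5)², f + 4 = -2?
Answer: 81796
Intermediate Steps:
f = -6 (f = -4 - 2 = -6)
V = 676 (V = (4 + (-6 + 0)*5)² = (4 - 6*5)² = (4 - 30)² = (-26)² = 676)
V*(-4*1 - 7)² = 676*(-4*1 - 7)² = 676*(-4 - 7)² = 676*(-11)² = 676*121 = 81796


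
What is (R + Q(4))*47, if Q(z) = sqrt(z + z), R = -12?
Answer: -564 + 94*sqrt(2) ≈ -431.06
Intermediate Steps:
Q(z) = sqrt(2)*sqrt(z) (Q(z) = sqrt(2*z) = sqrt(2)*sqrt(z))
(R + Q(4))*47 = (-12 + sqrt(2)*sqrt(4))*47 = (-12 + sqrt(2)*2)*47 = (-12 + 2*sqrt(2))*47 = -564 + 94*sqrt(2)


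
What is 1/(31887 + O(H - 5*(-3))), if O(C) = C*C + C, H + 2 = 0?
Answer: 1/32069 ≈ 3.1183e-5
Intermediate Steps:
H = -2 (H = -2 + 0 = -2)
O(C) = C + C² (O(C) = C² + C = C + C²)
1/(31887 + O(H - 5*(-3))) = 1/(31887 + (-2 - 5*(-3))*(1 + (-2 - 5*(-3)))) = 1/(31887 + (-2 + 15)*(1 + (-2 + 15))) = 1/(31887 + 13*(1 + 13)) = 1/(31887 + 13*14) = 1/(31887 + 182) = 1/32069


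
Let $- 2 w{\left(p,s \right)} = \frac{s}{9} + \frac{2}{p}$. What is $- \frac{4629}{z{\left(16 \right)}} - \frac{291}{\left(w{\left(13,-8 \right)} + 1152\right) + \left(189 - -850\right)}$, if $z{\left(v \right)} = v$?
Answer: $- \frac{593687031}{2051120} \approx -289.45$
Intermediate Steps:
$w{\left(p,s \right)} = - \frac{1}{p} - \frac{s}{18}$ ($w{\left(p,s \right)} = - \frac{\frac{s}{9} + \frac{2}{p}}{2} = - \frac{\frac{2}{p} + \frac{s}{9}}{2} = - \frac{1}{p} - \frac{s}{18}$)
$- \frac{4629}{z{\left(16 \right)}} - \frac{291}{\left(w{\left(13,-8 \right)} + 1152\right) + \left(189 - -850\right)} = - \frac{4629}{16} - \frac{291}{\left(\left(- \frac{1}{13} - - \frac{4}{9}\right) + 1152\right) + \left(189 - -850\right)} = \left(-4629\right) \frac{1}{16} - \frac{291}{\left(\left(\left(-1\right) \frac{1}{13} + \frac{4}{9}\right) + 1152\right) + \left(189 + 850\right)} = - \frac{4629}{16} - \frac{291}{\left(\left(- \frac{1}{13} + \frac{4}{9}\right) + 1152\right) + 1039} = - \frac{4629}{16} - \frac{291}{\left(\frac{43}{117} + 1152\right) + 1039} = - \frac{4629}{16} - \frac{291}{\frac{134827}{117} + 1039} = - \frac{4629}{16} - \frac{291}{\frac{256390}{117}} = - \frac{4629}{16} - \frac{34047}{256390} = - \frac{593687031}{2051120}$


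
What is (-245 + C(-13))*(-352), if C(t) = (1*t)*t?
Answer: 26752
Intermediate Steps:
C(t) = t² (C(t) = t*t = t²)
(-245 + C(-13))*(-352) = (-245 + (-13)²)*(-352) = (-245 + 169)*(-352) = -76*(-352) = 26752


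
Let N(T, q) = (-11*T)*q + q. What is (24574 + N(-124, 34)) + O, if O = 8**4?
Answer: 75080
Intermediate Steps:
N(T, q) = q - 11*T*q (N(T, q) = -11*T*q + q = q - 11*T*q)
O = 4096
(24574 + N(-124, 34)) + O = (24574 + 34*(1 - 11*(-124))) + 4096 = (24574 + 34*(1 + 1364)) + 4096 = (24574 + 34*1365) + 4096 = (24574 + 46410) + 4096 = 70984 + 4096 = 75080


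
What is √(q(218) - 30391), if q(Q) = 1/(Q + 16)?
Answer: I*√184898818/78 ≈ 174.33*I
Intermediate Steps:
q(Q) = 1/(16 + Q)
√(q(218) - 30391) = √(1/(16 + 218) - 30391) = √(1/234 - 30391) = √(-7111493/234) = I*√184898818/78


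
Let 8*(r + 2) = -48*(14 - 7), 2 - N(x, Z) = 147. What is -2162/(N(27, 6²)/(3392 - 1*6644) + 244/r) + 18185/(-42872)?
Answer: 3312101962063/8436223544 ≈ 392.60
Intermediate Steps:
N(x, Z) = -145 (N(x, Z) = 2 - 1*147 = 2 - 147 = -145)
r = -44 (r = -2 + (-48*(14 - 7))/8 = -2 + (-48*7)/8 = -2 + (⅛)*(-336) = -2 - 42 = -44)
-2162/(N(27, 6²)/(3392 - 1*6644) + 244/r) + 18185/(-42872) = -2162/(-145/(3392 - 1*6644) + 244/(-44)) + 18185/(-42872) = -2162/(-145/(3392 - 6644) + 244*(-1/44)) + 18185*(-1/42872) = -2162/(-145/(-3252) - 61/11) - 18185/42872 = -2162/(-145*(-1/3252) - 61/11) - 18185/42872 = -2162/(145/3252 - 61/11) - 18185/42872 = -2162/(-196777/35772) - 18185/42872 = -2162*(-35772/196777) - 18185/42872 = 77339064/196777 - 18185/42872 = 3312101962063/8436223544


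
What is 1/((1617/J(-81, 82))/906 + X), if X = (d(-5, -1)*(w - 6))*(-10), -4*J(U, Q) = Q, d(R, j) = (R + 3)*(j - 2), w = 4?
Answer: 6191/742381 ≈ 0.0083394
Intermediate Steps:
d(R, j) = (-2 + j)*(3 + R) (d(R, j) = (3 + R)*(-2 + j) = (-2 + j)*(3 + R))
J(U, Q) = -Q/4
X = 120 (X = ((-6 - 2*(-5) + 3*(-1) - 5*(-1))*(4 - 6))*(-10) = ((-6 + 10 - 3 + 5)*(-2))*(-10) = (6*(-2))*(-10) = -12*(-10) = 120)
1/((1617/J(-81, 82))/906 + X) = 1/((1617/((-¼*82)))/906 + 120) = 1/((1617/(-41/2))*(1/906) + 120) = 1/((1617*(-2/41))*(1/906) + 120) = 1/(-3234/41*1/906 + 120) = 1/(-539/6191 + 120) = 1/(742381/6191) = 6191/742381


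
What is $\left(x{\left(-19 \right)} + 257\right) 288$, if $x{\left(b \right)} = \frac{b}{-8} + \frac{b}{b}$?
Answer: $74988$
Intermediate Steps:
$x{\left(b \right)} = 1 - \frac{b}{8}$ ($x{\left(b \right)} = b \left(- \frac{1}{8}\right) + 1 = - \frac{b}{8} + 1 = 1 - \frac{b}{8}$)
$\left(x{\left(-19 \right)} + 257\right) 288 = \left(\left(1 - - \frac{19}{8}\right) + 257\right) 288 = \left(\left(1 + \frac{19}{8}\right) + 257\right) 288 = \left(\frac{27}{8} + 257\right) 288 = \frac{2083}{8} \cdot 288 = 74988$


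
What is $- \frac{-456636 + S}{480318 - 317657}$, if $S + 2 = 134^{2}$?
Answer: $\frac{438682}{162661} \approx 2.6969$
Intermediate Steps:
$S = 17954$ ($S = -2 + 134^{2} = -2 + 17956 = 17954$)
$- \frac{-456636 + S}{480318 - 317657} = - \frac{-456636 + 17954}{480318 - 317657} = - \frac{-438682}{162661} = \left(-1\right) \left(- \frac{438682}{162661}\right) = \frac{438682}{162661}$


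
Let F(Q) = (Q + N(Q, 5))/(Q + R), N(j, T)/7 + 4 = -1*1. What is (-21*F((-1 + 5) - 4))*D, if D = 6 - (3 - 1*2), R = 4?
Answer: 3675/4 ≈ 918.75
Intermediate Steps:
N(j, T) = -35 (N(j, T) = -28 + 7*(-1*1) = -28 + 7*(-1) = -28 - 7 = -35)
F(Q) = (-35 + Q)/(4 + Q) (F(Q) = (Q - 35)/(Q + 4) = (-35 + Q)/(4 + Q))
D = 5 (D = 6 - (3 - 2) = 6 - 1*1 = 6 - 1 = 5)
(-21*F((-1 + 5) - 4))*D = -21*(-35 + ((-1 + 5) - 4))/(4 + ((-1 + 5) - 4))*5 = -21*(-35 + (4 - 4))/(4 + (4 - 4))*5 = -21*(-35 + 0)/(4 + 0)*5 = -21*(-35)/4*5 = -21*(-35/4)*5 = (735/4)*5 = 3675/4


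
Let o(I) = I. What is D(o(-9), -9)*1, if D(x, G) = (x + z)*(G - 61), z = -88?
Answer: 6790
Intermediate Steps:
D(x, G) = (-88 + x)*(-61 + G) (D(x, G) = (x - 88)*(G - 61) = (-88 + x)*(-61 + G))
D(o(-9), -9)*1 = (5368 - 88*(-9) - 61*(-9) - 9*(-9))*1 = (5368 + 792 + 549 + 81)*1 = 6790*1 = 6790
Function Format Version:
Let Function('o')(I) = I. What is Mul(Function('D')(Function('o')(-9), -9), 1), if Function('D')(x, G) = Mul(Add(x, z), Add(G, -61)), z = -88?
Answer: 6790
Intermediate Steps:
Function('D')(x, G) = Mul(Add(-88, x), Add(-61, G)) (Function('D')(x, G) = Mul(Add(x, -88), Add(G, -61)) = Mul(Add(-88, x), Add(-61, G)))
Mul(Function('D')(Function('o')(-9), -9), 1) = Mul(Add(5368, Mul(-88, -9), Mul(-61, -9), Mul(-9, -9)), 1) = Mul(Add(5368, 792, 549, 81), 1) = Mul(6790, 1) = 6790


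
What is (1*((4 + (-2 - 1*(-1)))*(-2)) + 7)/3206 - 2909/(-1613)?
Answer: 9327867/5171278 ≈ 1.8038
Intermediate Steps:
(1*((4 + (-2 - 1*(-1)))*(-2)) + 7)/3206 - 2909/(-1613) = (1*((4 + (-2 + 1))*(-2)) + 7)*(1/3206) - 2909*(-1/1613) = (1*((4 - 1)*(-2)) + 7)*(1/3206) + 2909/1613 = (1*(3*(-2)) + 7)*(1/3206) + 2909/1613 = (1*(-6) + 7)*(1/3206) + 2909/1613 = (-6 + 7)*(1/3206) + 2909/1613 = 1*(1/3206) + 2909/1613 = 1/3206 + 2909/1613 = 9327867/5171278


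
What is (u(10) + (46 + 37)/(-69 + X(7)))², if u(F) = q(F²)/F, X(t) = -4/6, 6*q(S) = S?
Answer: 88804/393129 ≈ 0.22589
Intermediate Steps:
q(S) = S/6
X(t) = -⅔ (X(t) = -4*⅙ = -⅔)
u(F) = F/6 (u(F) = (F²/6)/F = F/6)
(u(10) + (46 + 37)/(-69 + X(7)))² = ((⅙)*10 + (46 + 37)/(-69 - ⅔))² = (5/3 + 83/(-209/3))² = (5/3 + 83*(-3/209))² = (5/3 - 249/209)² = (298/627)² = 88804/393129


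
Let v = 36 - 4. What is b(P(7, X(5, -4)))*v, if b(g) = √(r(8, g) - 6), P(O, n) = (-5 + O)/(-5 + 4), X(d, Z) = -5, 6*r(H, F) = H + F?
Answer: 32*I*√5 ≈ 71.554*I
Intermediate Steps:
r(H, F) = F/6 + H/6 (r(H, F) = (H + F)/6 = (F + H)/6 = F/6 + H/6)
P(O, n) = 5 - O (P(O, n) = (-5 + O)/(-1) = (-5 + O)*(-1) = 5 - O)
b(g) = √(-14/3 + g/6) (b(g) = √((g/6 + (⅙)*8) - 6) = √((g/6 + 4/3) - 6) = √((4/3 + g/6) - 6) = √(-14/3 + g/6))
v = 32
b(P(7, X(5, -4)))*v = (√(-168 + 6*(5 - 1*7))/6)*32 = (√(-168 + 6*(5 - 7))/6)*32 = (√(-168 + 6*(-2))/6)*32 = (√(-168 - 12)/6)*32 = (√(-180)/6)*32 = ((6*I*√5)/6)*32 = (I*√5)*32 = 32*I*√5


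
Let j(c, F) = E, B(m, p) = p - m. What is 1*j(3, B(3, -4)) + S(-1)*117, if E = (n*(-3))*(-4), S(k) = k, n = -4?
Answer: -165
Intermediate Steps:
E = -48 (E = -4*(-3)*(-4) = 12*(-4) = -48)
j(c, F) = -48
1*j(3, B(3, -4)) + S(-1)*117 = 1*(-48) - 1*117 = -48 - 117 = -165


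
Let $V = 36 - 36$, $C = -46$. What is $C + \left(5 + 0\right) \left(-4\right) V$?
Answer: $-46$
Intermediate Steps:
$V = 0$ ($V = 36 - 36 = 0$)
$C + \left(5 + 0\right) \left(-4\right) V = -46 + \left(5 + 0\right) \left(-4\right) 0 = -46 + 5 \left(-4\right) 0 = -46 - 0 = -46 + 0 = -46$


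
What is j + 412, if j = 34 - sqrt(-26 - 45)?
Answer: 446 - I*sqrt(71) ≈ 446.0 - 8.4261*I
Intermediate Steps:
j = 34 - I*sqrt(71) (j = 34 - sqrt(-71) = 34 - I*sqrt(71) ≈ 34.0 - 8.4261*I)
j + 412 = (34 - I*sqrt(71)) + 412 = 446 - I*sqrt(71)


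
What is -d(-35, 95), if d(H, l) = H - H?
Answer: 0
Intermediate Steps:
d(H, l) = 0
-d(-35, 95) = -1*0 = 0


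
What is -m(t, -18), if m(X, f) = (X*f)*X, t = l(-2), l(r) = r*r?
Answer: 288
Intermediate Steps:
l(r) = r²
t = 4 (t = (-2)² = 4)
m(X, f) = f*X²
-m(t, -18) = -(-18)*4² = -(-18)*16 = -1*(-288) = 288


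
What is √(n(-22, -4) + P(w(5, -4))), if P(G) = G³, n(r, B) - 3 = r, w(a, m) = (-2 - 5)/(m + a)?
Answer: I*√362 ≈ 19.026*I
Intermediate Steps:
w(a, m) = -7/(a + m)
n(r, B) = 3 + r
√(n(-22, -4) + P(w(5, -4))) = √((3 - 22) + (-7/(5 - 4))³) = √(-19 + (-7/1)³) = √(-19 + (-7*1)³) = √(-19 + (-7)³) = √(-19 - 343) = √(-362) = I*√362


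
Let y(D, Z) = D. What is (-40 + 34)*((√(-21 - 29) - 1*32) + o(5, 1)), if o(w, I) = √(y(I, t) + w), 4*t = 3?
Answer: 192 - 6*√6 - 30*I*√2 ≈ 177.3 - 42.426*I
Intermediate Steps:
t = ¾ (t = (¼)*3 = ¾ ≈ 0.75000)
o(w, I) = √(I + w)
(-40 + 34)*((√(-21 - 29) - 1*32) + o(5, 1)) = (-40 + 34)*((√(-21 - 29) - 1*32) + √(1 + 5)) = -6*((√(-50) - 32) + √6) = -6*((5*I*√2 - 32) + √6) = -6*((-32 + 5*I*√2) + √6) = -6*(-32 + √6 + 5*I*√2) = 192 - 6*√6 - 30*I*√2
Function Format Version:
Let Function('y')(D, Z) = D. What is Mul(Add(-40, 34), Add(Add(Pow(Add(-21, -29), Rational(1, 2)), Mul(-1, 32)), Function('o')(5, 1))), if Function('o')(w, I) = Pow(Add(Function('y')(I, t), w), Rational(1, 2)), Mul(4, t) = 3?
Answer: Add(192, Mul(-6, Pow(6, Rational(1, 2))), Mul(-30, I, Pow(2, Rational(1, 2)))) ≈ Add(177.30, Mul(-42.426, I))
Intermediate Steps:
t = Rational(3, 4) (t = Mul(Rational(1, 4), 3) = Rational(3, 4) ≈ 0.75000)
Function('o')(w, I) = Pow(Add(I, w), Rational(1, 2))
Mul(Add(-40, 34), Add(Add(Pow(Add(-21, -29), Rational(1, 2)), Mul(-1, 32)), Function('o')(5, 1))) = Mul(Add(-40, 34), Add(Add(Pow(Add(-21, -29), Rational(1, 2)), Mul(-1, 32)), Pow(Add(1, 5), Rational(1, 2)))) = Mul(-6, Add(Add(Pow(-50, Rational(1, 2)), -32), Pow(6, Rational(1, 2)))) = Mul(-6, Add(Add(Mul(5, I, Pow(2, Rational(1, 2))), -32), Pow(6, Rational(1, 2)))) = Mul(-6, Add(Add(-32, Mul(5, I, Pow(2, Rational(1, 2)))), Pow(6, Rational(1, 2)))) = Mul(-6, Add(-32, Pow(6, Rational(1, 2)), Mul(5, I, Pow(2, Rational(1, 2))))) = Add(192, Mul(-6, Pow(6, Rational(1, 2))), Mul(-30, I, Pow(2, Rational(1, 2))))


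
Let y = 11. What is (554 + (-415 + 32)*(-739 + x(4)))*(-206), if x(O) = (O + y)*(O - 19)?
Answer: -76171796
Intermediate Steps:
x(O) = (-19 + O)*(11 + O) (x(O) = (O + 11)*(O - 19) = (11 + O)*(-19 + O) = (-19 + O)*(11 + O))
(554 + (-415 + 32)*(-739 + x(4)))*(-206) = (554 + (-415 + 32)*(-739 + (-209 + 4**2 - 8*4)))*(-206) = (554 - 383*(-739 + (-209 + 16 - 32)))*(-206) = (554 - 383*(-739 - 225))*(-206) = (554 - 383*(-964))*(-206) = (554 + 369212)*(-206) = 369766*(-206) = -76171796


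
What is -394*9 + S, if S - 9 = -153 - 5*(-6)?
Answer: -3660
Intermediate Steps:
S = -114 (S = 9 + (-153 - 5*(-6)) = 9 + (-153 - 1*(-30)) = 9 + (-153 + 30) = 9 - 123 = -114)
-394*9 + S = -394*9 - 114 = -3546 - 114 = -3660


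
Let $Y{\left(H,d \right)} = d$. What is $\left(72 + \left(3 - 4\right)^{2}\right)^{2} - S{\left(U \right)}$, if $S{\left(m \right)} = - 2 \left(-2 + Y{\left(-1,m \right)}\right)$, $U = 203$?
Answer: $5731$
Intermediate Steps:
$S{\left(m \right)} = 4 - 2 m$ ($S{\left(m \right)} = - 2 \left(-2 + m\right) = 4 - 2 m$)
$\left(72 + \left(3 - 4\right)^{2}\right)^{2} - S{\left(U \right)} = \left(72 + \left(3 - 4\right)^{2}\right)^{2} - \left(4 - 406\right) = \left(72 + \left(-1\right)^{2}\right)^{2} - \left(4 - 406\right) = \left(72 + 1\right)^{2} - -402 = 73^{2} + 402 = 5329 + 402 = 5731$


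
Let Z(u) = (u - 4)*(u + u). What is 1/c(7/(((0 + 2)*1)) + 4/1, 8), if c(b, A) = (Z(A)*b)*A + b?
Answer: 2/7695 ≈ 0.00025991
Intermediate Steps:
Z(u) = 2*u*(-4 + u) (Z(u) = (-4 + u)*(2*u) = 2*u*(-4 + u))
c(b, A) = b + 2*b*A²*(-4 + A) (c(b, A) = ((2*A*(-4 + A))*b)*A + b = (2*A*b*(-4 + A))*A + b = 2*b*A²*(-4 + A) + b = b + 2*b*A²*(-4 + A))
1/c(7/(((0 + 2)*1)) + 4/1, 8) = 1/((7/(((0 + 2)*1)) + 4/1)*(1 + 2*8²*(-4 + 8))) = 1/((7/((2*1)) + 4*1)*(1 + 2*64*4)) = 1/((7/2 + 4)*(1 + 512)) = 1/((7*(½) + 4)*513) = 1/((7/2 + 4)*513) = 1/((15/2)*513) = 1/(7695/2) = 2/7695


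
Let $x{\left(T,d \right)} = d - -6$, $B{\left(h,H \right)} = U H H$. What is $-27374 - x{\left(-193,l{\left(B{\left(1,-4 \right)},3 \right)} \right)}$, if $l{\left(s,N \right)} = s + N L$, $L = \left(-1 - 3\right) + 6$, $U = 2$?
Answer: $-27418$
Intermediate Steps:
$B{\left(h,H \right)} = 2 H^{2}$ ($B{\left(h,H \right)} = 2 H H = 2 H^{2}$)
$L = 2$ ($L = -4 + 6 = 2$)
$l{\left(s,N \right)} = s + 2 N$ ($l{\left(s,N \right)} = s + N 2 = s + 2 N$)
$x{\left(T,d \right)} = 6 + d$ ($x{\left(T,d \right)} = d + 6 = 6 + d$)
$-27374 - x{\left(-193,l{\left(B{\left(1,-4 \right)},3 \right)} \right)} = -27374 - \left(6 + \left(2 \left(-4\right)^{2} + 2 \cdot 3\right)\right) = -27374 - \left(6 + \left(2 \cdot 16 + 6\right)\right) = -27374 - \left(6 + \left(32 + 6\right)\right) = -27374 - \left(6 + 38\right) = -27374 - 44 = -27418$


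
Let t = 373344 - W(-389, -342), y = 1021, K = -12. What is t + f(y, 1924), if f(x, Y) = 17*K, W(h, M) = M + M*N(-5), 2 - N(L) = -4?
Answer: 375534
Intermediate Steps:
N(L) = 6 (N(L) = 2 - 1*(-4) = 2 + 4 = 6)
W(h, M) = 7*M (W(h, M) = M + M*6 = M + 6*M = 7*M)
f(x, Y) = -204 (f(x, Y) = 17*(-12) = -204)
t = 375738 (t = 373344 - 7*(-342) = 373344 - 1*(-2394) = 373344 + 2394 = 375738)
t + f(y, 1924) = 375738 - 204 = 375534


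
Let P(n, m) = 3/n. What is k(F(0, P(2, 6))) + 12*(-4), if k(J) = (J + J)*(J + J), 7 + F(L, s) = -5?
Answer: 528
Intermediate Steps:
F(L, s) = -12 (F(L, s) = -7 - 5 = -12)
k(J) = 4*J² (k(J) = (2*J)*(2*J) = 4*J²)
k(F(0, P(2, 6))) + 12*(-4) = 4*(-12)² + 12*(-4) = 4*144 - 48 = 576 - 48 = 528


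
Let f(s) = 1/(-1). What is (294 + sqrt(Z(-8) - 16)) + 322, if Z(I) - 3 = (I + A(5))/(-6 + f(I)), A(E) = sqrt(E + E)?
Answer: 616 + sqrt(-581 - 7*sqrt(10))/7 ≈ 616.0 + 3.5084*I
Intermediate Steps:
A(E) = sqrt(2)*sqrt(E) (A(E) = sqrt(2*E) = sqrt(2)*sqrt(E))
f(s) = -1
Z(I) = 3 - I/7 - sqrt(10)/7 (Z(I) = 3 + (I + sqrt(2)*sqrt(5))/(-6 - 1) = 3 + (I + sqrt(10))/(-7) = 3 + (I + sqrt(10))*(-1/7) = 3 + (-I/7 - sqrt(10)/7) = 3 - I/7 - sqrt(10)/7)
(294 + sqrt(Z(-8) - 16)) + 322 = (294 + sqrt((3 - 1/7*(-8) - sqrt(10)/7) - 16)) + 322 = (294 + sqrt((3 + 8/7 - sqrt(10)/7) - 16)) + 322 = (294 + sqrt((29/7 - sqrt(10)/7) - 16)) + 322 = (294 + sqrt(-83/7 - sqrt(10)/7)) + 322 = 616 + sqrt(-83/7 - sqrt(10)/7)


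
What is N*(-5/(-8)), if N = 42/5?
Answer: 21/4 ≈ 5.2500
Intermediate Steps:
N = 42/5 (N = 42*(⅕) = 42/5 ≈ 8.4000)
N*(-5/(-8)) = 42*(-5/(-8))/5 = 42*(-5*(-⅛))/5 = (42/5)*(5/8) = 21/4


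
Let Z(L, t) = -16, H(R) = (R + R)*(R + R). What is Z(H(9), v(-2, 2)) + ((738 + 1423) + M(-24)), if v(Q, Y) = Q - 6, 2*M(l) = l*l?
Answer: 2433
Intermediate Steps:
M(l) = l²/2 (M(l) = (l*l)/2 = l²/2)
H(R) = 4*R² (H(R) = (2*R)*(2*R) = 4*R²)
v(Q, Y) = -6 + Q
Z(H(9), v(-2, 2)) + ((738 + 1423) + M(-24)) = -16 + ((738 + 1423) + (½)*(-24)²) = -16 + (2161 + (½)*576) = -16 + (2161 + 288) = -16 + 2449 = 2433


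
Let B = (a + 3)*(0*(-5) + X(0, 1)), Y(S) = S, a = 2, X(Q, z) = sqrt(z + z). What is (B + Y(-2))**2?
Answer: 54 - 20*sqrt(2) ≈ 25.716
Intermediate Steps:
X(Q, z) = sqrt(2)*sqrt(z) (X(Q, z) = sqrt(2*z) = sqrt(2)*sqrt(z))
B = 5*sqrt(2) (B = (2 + 3)*(0*(-5) + sqrt(2)*sqrt(1)) = 5*(0 + sqrt(2)*1) = 5*(0 + sqrt(2)) = 5*sqrt(2) ≈ 7.0711)
(B + Y(-2))**2 = (5*sqrt(2) - 2)**2 = (-2 + 5*sqrt(2))**2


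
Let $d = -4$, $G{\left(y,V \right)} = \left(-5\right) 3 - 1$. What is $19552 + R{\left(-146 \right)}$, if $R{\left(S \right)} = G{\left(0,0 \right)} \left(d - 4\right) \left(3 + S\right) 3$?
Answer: $-35360$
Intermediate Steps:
$G{\left(y,V \right)} = -16$ ($G{\left(y,V \right)} = -15 - 1 = -16$)
$R{\left(S \right)} = 1152 + 384 S$ ($R{\left(S \right)} = - 16 \left(-4 - 4\right) \left(3 + S\right) 3 = - 16 \left(- 8 \left(3 + S\right)\right) 3 = - 16 \left(-24 - 8 S\right) 3 = \left(384 + 128 S\right) 3 = 1152 + 384 S$)
$19552 + R{\left(-146 \right)} = 19552 + \left(1152 + 384 \left(-146\right)\right) = 19552 + \left(1152 - 56064\right) = 19552 - 54912 = -35360$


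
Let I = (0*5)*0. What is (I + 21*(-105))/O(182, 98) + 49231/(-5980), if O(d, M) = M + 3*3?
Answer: -1419509/49220 ≈ -28.840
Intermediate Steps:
I = 0 (I = 0*0 = 0)
O(d, M) = 9 + M (O(d, M) = M + 9 = 9 + M)
(I + 21*(-105))/O(182, 98) + 49231/(-5980) = (0 + 21*(-105))/(9 + 98) + 49231/(-5980) = (0 - 2205)/107 + 49231*(-1/5980) = -2205*1/107 - 3787/460 = -2205/107 - 3787/460 = -1419509/49220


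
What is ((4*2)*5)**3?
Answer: 64000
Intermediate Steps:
((4*2)*5)**3 = (8*5)**3 = 40**3 = 64000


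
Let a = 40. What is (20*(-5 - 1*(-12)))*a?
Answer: 5600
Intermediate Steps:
(20*(-5 - 1*(-12)))*a = (20*(-5 - 1*(-12)))*40 = (20*(-5 + 12))*40 = (20*7)*40 = 140*40 = 5600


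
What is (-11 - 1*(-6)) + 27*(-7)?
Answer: -194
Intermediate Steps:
(-11 - 1*(-6)) + 27*(-7) = (-11 + 6) - 189 = -5 - 189 = -194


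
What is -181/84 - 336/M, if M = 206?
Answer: -32755/8652 ≈ -3.7858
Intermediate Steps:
-181/84 - 336/M = -181/84 - 336/206 = -181*1/84 - 336*1/206 = -181/84 - 168/103 = -32755/8652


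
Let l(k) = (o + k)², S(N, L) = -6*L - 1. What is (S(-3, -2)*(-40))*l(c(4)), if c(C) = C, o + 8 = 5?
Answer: -440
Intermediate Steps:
S(N, L) = -1 - 6*L
o = -3 (o = -8 + 5 = -3)
l(k) = (-3 + k)²
(S(-3, -2)*(-40))*l(c(4)) = ((-1 - 6*(-2))*(-40))*(-3 + 4)² = ((-1 + 12)*(-40))*1² = (11*(-40))*1 = -440*1 = -440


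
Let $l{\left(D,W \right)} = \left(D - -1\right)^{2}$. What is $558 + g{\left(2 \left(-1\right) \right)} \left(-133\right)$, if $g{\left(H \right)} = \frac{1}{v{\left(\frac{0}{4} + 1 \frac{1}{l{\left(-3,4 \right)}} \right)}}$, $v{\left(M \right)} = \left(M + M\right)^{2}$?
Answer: $26$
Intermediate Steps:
$l{\left(D,W \right)} = \left(1 + D\right)^{2}$ ($l{\left(D,W \right)} = \left(D + 1\right)^{2} = \left(1 + D\right)^{2}$)
$v{\left(M \right)} = 4 M^{2}$ ($v{\left(M \right)} = \left(2 M\right)^{2} = 4 M^{2}$)
$g{\left(H \right)} = 4$ ($g{\left(H \right)} = \frac{1}{4 \left(\frac{0}{4} + 1 \frac{1}{\left(1 - 3\right)^{2}}\right)^{2}} = \frac{1}{4 \left(0 \cdot \frac{1}{4} + 1 \frac{1}{\left(-2\right)^{2}}\right)^{2}} = \frac{1}{4 \left(0 + 1 \cdot \frac{1}{4}\right)^{2}} = \frac{1}{4 \left(0 + \frac{1}{4}\right)^{2}} = \frac{1}{4 \left(\frac{1}{4}\right)^{2}} = \frac{1}{4 \cdot \frac{1}{16}} = \frac{1}{\frac{1}{4}} = 4$)
$558 + g{\left(2 \left(-1\right) \right)} \left(-133\right) = 558 + 4 \left(-133\right) = 558 - 532 = 26$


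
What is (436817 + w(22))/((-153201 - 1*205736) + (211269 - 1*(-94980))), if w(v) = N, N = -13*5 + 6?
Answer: -218379/26344 ≈ -8.2895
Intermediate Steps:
N = -59 (N = -65 + 6 = -59)
w(v) = -59
(436817 + w(22))/((-153201 - 1*205736) + (211269 - 1*(-94980))) = (436817 - 59)/((-153201 - 1*205736) + (211269 - 1*(-94980))) = 436758/((-153201 - 205736) + (211269 + 94980)) = 436758/(-358937 + 306249) = 436758/(-52688) = 436758*(-1/52688) = -218379/26344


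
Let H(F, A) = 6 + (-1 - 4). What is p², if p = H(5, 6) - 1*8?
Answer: 49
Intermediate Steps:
H(F, A) = 1 (H(F, A) = 6 - 5 = 1)
p = -7 (p = 1 - 1*8 = 1 - 8 = -7)
p² = (-7)² = 49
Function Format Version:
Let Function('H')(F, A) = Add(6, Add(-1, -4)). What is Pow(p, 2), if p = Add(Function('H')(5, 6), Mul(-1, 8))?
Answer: 49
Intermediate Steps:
Function('H')(F, A) = 1 (Function('H')(F, A) = Add(6, -5) = 1)
p = -7 (p = Add(1, Mul(-1, 8)) = Add(1, -8) = -7)
Pow(p, 2) = Pow(-7, 2) = 49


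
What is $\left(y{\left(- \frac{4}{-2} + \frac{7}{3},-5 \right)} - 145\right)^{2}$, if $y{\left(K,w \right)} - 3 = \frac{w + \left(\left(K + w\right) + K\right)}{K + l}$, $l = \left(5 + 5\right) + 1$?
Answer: $\frac{10679824}{529} \approx 20189.0$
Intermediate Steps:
$l = 11$ ($l = 10 + 1 = 11$)
$y{\left(K,w \right)} = 3 + \frac{2 K + 2 w}{11 + K}$ ($y{\left(K,w \right)} = 3 + \frac{w + \left(\left(K + w\right) + K\right)}{K + 11} = 3 + \frac{w + \left(w + 2 K\right)}{11 + K} = 3 + \frac{2 K + 2 w}{11 + K}$)
$\left(y{\left(- \frac{4}{-2} + \frac{7}{3},-5 \right)} - 145\right)^{2} = \left(\frac{33 + 2 \left(-5\right) + 5 \left(- \frac{4}{-2} + \frac{7}{3}\right)}{11 + \left(- \frac{4}{-2} + \frac{7}{3}\right)} - 145\right)^{2} = \left(\frac{33 - 10 + 5 \left(\left(-4\right) \left(- \frac{1}{2}\right) + 7 \cdot \frac{1}{3}\right)}{11 + \left(\left(-4\right) \left(- \frac{1}{2}\right) + 7 \cdot \frac{1}{3}\right)} - 145\right)^{2} = \left(\frac{33 - 10 + 5 \left(2 + \frac{7}{3}\right)}{11 + \left(2 + \frac{7}{3}\right)} - 145\right)^{2} = \left(\frac{33 - 10 + 5 \cdot \frac{13}{3}}{11 + \frac{13}{3}} - 145\right)^{2} = \left(\frac{33 - 10 + \frac{65}{3}}{\frac{46}{3}} - 145\right)^{2} = \left(\frac{3}{46} \cdot \frac{134}{3} - 145\right)^{2} = \left(\frac{67}{23} - 145\right)^{2} = \left(- \frac{3268}{23}\right)^{2} = \frac{10679824}{529}$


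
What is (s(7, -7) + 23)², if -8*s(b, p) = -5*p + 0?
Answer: 22201/64 ≈ 346.89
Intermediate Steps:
s(b, p) = 5*p/8 (s(b, p) = -(-5*p + 0)/8 = -(-5)*p/8 = 5*p/8)
(s(7, -7) + 23)² = ((5/8)*(-7) + 23)² = (-35/8 + 23)² = (149/8)² = 22201/64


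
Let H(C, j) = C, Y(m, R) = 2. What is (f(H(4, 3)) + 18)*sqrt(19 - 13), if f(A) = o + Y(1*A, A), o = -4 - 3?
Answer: 13*sqrt(6) ≈ 31.843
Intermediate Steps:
o = -7
f(A) = -5 (f(A) = -7 + 2 = -5)
(f(H(4, 3)) + 18)*sqrt(19 - 13) = (-5 + 18)*sqrt(19 - 13) = 13*sqrt(6)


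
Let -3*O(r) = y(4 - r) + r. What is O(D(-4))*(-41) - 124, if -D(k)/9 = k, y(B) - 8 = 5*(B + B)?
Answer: -3896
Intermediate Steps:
y(B) = 8 + 10*B (y(B) = 8 + 5*(B + B) = 8 + 5*(2*B) = 8 + 10*B)
D(k) = -9*k
O(r) = -16 + 3*r (O(r) = -((8 + 10*(4 - r)) + r)/3 = -((8 + (40 - 10*r)) + r)/3 = -((48 - 10*r) + r)/3 = -(48 - 9*r)/3 = -16 + 3*r)
O(D(-4))*(-41) - 124 = (-16 + 3*(-9*(-4)))*(-41) - 124 = (-16 + 3*36)*(-41) - 124 = (-16 + 108)*(-41) - 124 = 92*(-41) - 124 = -3772 - 124 = -3896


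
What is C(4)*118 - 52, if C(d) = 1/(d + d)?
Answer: -149/4 ≈ -37.250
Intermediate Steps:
C(d) = 1/(2*d)
C(4)*118 - 52 = ((½)/4)*118 - 52 = ((½)*(¼))*118 - 52 = (⅛)*118 - 52 = 59/4 - 52 = -149/4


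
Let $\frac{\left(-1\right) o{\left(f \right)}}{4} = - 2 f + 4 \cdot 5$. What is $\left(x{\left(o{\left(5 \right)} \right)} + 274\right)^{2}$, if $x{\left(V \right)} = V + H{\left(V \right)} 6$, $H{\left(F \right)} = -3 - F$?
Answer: $207936$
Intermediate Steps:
$o{\left(f \right)} = -80 + 8 f$ ($o{\left(f \right)} = - 4 \left(- 2 f + 4 \cdot 5\right) = - 4 \left(- 2 f + 20\right) = - 4 \left(20 - 2 f\right) = -80 + 8 f$)
$x{\left(V \right)} = -18 - 5 V$ ($x{\left(V \right)} = V + \left(-3 - V\right) 6 = V - \left(18 + 6 V\right) = -18 - 5 V$)
$\left(x{\left(o{\left(5 \right)} \right)} + 274\right)^{2} = \left(\left(-18 - 5 \left(-80 + 8 \cdot 5\right)\right) + 274\right)^{2} = \left(\left(-18 - 5 \left(-80 + 40\right)\right) + 274\right)^{2} = \left(\left(-18 - -200\right) + 274\right)^{2} = \left(\left(-18 + 200\right) + 274\right)^{2} = \left(182 + 274\right)^{2} = 456^{2} = 207936$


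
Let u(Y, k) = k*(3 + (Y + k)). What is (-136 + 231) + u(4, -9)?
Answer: 113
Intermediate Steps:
u(Y, k) = k*(3 + Y + k)
(-136 + 231) + u(4, -9) = (-136 + 231) - 9*(3 + 4 - 9) = 95 - 9*(-2) = 95 + 18 = 113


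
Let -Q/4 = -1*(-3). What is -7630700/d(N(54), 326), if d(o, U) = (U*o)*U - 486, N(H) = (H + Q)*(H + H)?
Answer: -152614/9641349 ≈ -0.015829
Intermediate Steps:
Q = -12 (Q = -(-4)*(-3) = -4*3 = -12)
N(H) = 2*H*(-12 + H) (N(H) = (H - 12)*(H + H) = (-12 + H)*(2*H) = 2*H*(-12 + H))
d(o, U) = -486 + o*U² (d(o, U) = o*U² - 486 = -486 + o*U²)
-7630700/d(N(54), 326) = -7630700/(-486 + (2*54*(-12 + 54))*326²) = -7630700/(-486 + (2*54*42)*106276) = -7630700/(-486 + 4536*106276) = -7630700/(-486 + 482067936) = -7630700/482067450 = -7630700*1/482067450 = -152614/9641349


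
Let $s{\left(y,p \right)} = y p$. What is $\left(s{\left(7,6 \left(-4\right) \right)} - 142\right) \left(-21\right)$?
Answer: $6510$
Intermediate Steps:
$s{\left(y,p \right)} = p y$
$\left(s{\left(7,6 \left(-4\right) \right)} - 142\right) \left(-21\right) = \left(6 \left(-4\right) 7 - 142\right) \left(-21\right) = \left(\left(-24\right) 7 - 142\right) \left(-21\right) = \left(-168 - 142\right) \left(-21\right) = \left(-310\right) \left(-21\right) = 6510$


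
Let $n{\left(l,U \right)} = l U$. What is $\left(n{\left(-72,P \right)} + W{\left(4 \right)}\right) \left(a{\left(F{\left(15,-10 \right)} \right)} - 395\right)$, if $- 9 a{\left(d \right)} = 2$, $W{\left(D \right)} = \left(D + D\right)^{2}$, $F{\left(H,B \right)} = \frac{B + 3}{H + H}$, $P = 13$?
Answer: $\frac{3101704}{9} \approx 3.4463 \cdot 10^{5}$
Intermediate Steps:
$F{\left(H,B \right)} = \frac{3 + B}{2 H}$
$W{\left(D \right)} = 4 D^{2}$ ($W{\left(D \right)} = \left(2 D\right)^{2} = 4 D^{2}$)
$n{\left(l,U \right)} = U l$
$a{\left(d \right)} = - \frac{2}{9}$ ($a{\left(d \right)} = \left(- \frac{1}{9}\right) 2 = - \frac{2}{9}$)
$\left(n{\left(-72,P \right)} + W{\left(4 \right)}\right) \left(a{\left(F{\left(15,-10 \right)} \right)} - 395\right) = \left(13 \left(-72\right) + 4 \cdot 4^{2}\right) \left(- \frac{2}{9} - 395\right) = \left(-936 + 4 \cdot 16\right) \left(- \frac{3557}{9}\right) = \left(-936 + 64\right) \left(- \frac{3557}{9}\right) = \left(-872\right) \left(- \frac{3557}{9}\right) = \frac{3101704}{9}$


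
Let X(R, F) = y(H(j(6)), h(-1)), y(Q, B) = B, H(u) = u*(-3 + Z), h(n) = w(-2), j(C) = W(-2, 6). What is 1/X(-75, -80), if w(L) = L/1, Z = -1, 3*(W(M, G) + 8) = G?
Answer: -½ ≈ -0.50000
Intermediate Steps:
W(M, G) = -8 + G/3
w(L) = L (w(L) = L*1 = L)
j(C) = -6 (j(C) = -8 + (⅓)*6 = -8 + 2 = -6)
h(n) = -2
H(u) = -4*u (H(u) = u*(-3 - 1) = u*(-4) = -4*u)
X(R, F) = -2
1/X(-75, -80) = 1/(-2) = -½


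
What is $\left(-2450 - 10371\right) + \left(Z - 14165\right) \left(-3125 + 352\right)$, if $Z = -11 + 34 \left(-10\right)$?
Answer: $40240047$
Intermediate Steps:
$Z = -351$ ($Z = -11 - 340 = -351$)
$\left(-2450 - 10371\right) + \left(Z - 14165\right) \left(-3125 + 352\right) = \left(-2450 - 10371\right) + \left(-351 - 14165\right) \left(-3125 + 352\right) = \left(-2450 - 10371\right) - -40252868 = -12821 + 40252868 = 40240047$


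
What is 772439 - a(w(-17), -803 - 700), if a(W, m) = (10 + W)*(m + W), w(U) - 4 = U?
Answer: 767891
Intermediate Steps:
w(U) = 4 + U
a(W, m) = (10 + W)*(W + m)
772439 - a(w(-17), -803 - 700) = 772439 - ((4 - 17)² + 10*(4 - 17) + 10*(-803 - 700) + (4 - 17)*(-803 - 700)) = 772439 - ((-13)² + 10*(-13) + 10*(-1503) - 13*(-1503)) = 772439 - (169 - 130 - 15030 + 19539) = 772439 - 1*4548 = 772439 - 4548 = 767891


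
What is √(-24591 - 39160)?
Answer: I*√63751 ≈ 252.49*I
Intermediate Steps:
√(-24591 - 39160) = √(-63751) = I*√63751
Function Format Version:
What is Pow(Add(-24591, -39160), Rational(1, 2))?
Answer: Mul(I, Pow(63751, Rational(1, 2))) ≈ Mul(252.49, I)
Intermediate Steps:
Pow(Add(-24591, -39160), Rational(1, 2)) = Pow(-63751, Rational(1, 2)) = Mul(I, Pow(63751, Rational(1, 2)))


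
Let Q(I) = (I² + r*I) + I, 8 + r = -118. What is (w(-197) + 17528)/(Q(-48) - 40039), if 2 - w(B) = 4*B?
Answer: -18318/31735 ≈ -0.57722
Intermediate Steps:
r = -126 (r = -8 - 118 = -126)
w(B) = 2 - 4*B
Q(I) = I² - 125*I (Q(I) = (I² - 126*I) + I = I² - 125*I)
(w(-197) + 17528)/(Q(-48) - 40039) = ((2 - 4*(-197)) + 17528)/(-48*(-125 - 48) - 40039) = ((2 + 788) + 17528)/(-48*(-173) - 40039) = (790 + 17528)/(8304 - 40039) = 18318/(-31735) = 18318*(-1/31735) = -18318/31735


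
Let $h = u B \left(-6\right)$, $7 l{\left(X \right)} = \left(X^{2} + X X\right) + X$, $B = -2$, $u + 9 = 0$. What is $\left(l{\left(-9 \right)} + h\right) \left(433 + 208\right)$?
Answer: $- \frac{386523}{7} \approx -55218.0$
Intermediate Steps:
$u = -9$ ($u = -9 + 0 = -9$)
$l{\left(X \right)} = \frac{X}{7} + \frac{2 X^{2}}{7}$ ($l{\left(X \right)} = \frac{\left(X^{2} + X X\right) + X}{7} = \frac{\left(X^{2} + X^{2}\right) + X}{7} = \frac{2 X^{2} + X}{7} = \frac{X + 2 X^{2}}{7} = \frac{X}{7} + \frac{2 X^{2}}{7}$)
$h = -108$ ($h = \left(-9\right) \left(-2\right) \left(-6\right) = 18 \left(-6\right) = -108$)
$\left(l{\left(-9 \right)} + h\right) \left(433 + 208\right) = \left(\frac{1}{7} \left(-9\right) \left(1 + 2 \left(-9\right)\right) - 108\right) \left(433 + 208\right) = \left(\frac{1}{7} \left(-9\right) \left(1 - 18\right) - 108\right) 641 = \left(\frac{1}{7} \left(-9\right) \left(-17\right) - 108\right) 641 = \left(\frac{153}{7} - 108\right) 641 = \left(- \frac{603}{7}\right) 641 = - \frac{386523}{7}$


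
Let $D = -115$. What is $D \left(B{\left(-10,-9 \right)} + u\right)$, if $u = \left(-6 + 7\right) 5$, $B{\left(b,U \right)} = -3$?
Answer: $-230$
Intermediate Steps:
$u = 5$ ($u = 1 \cdot 5 = 5$)
$D \left(B{\left(-10,-9 \right)} + u\right) = - 115 \left(-3 + 5\right) = \left(-115\right) 2 = -230$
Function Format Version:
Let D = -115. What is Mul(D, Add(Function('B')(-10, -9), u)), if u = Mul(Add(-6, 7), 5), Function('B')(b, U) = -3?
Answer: -230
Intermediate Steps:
u = 5 (u = Mul(1, 5) = 5)
Mul(D, Add(Function('B')(-10, -9), u)) = Mul(-115, Add(-3, 5)) = Mul(-115, 2) = -230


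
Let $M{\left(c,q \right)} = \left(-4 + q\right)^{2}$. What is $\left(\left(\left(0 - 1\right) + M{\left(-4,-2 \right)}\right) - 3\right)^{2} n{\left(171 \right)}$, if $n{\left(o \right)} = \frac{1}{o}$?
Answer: $\frac{1024}{171} \approx 5.9883$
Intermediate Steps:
$\left(\left(\left(0 - 1\right) + M{\left(-4,-2 \right)}\right) - 3\right)^{2} n{\left(171 \right)} = \frac{\left(\left(\left(0 - 1\right) + \left(-4 - 2\right)^{2}\right) - 3\right)^{2}}{171} = \left(\left(-1 + \left(-6\right)^{2}\right) - 3\right)^{2} \cdot \frac{1}{171} = \left(\left(-1 + 36\right) - 3\right)^{2} \cdot \frac{1}{171} = \left(35 - 3\right)^{2} \cdot \frac{1}{171} = 32^{2} \cdot \frac{1}{171} = 1024 \cdot \frac{1}{171} = \frac{1024}{171}$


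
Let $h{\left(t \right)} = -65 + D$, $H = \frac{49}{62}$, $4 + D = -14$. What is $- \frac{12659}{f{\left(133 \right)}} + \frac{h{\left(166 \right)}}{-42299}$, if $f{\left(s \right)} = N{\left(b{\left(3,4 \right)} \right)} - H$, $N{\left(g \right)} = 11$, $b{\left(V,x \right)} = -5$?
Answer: $- \frac{33198656003}{26775267} \approx -1239.9$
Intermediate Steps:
$D = -18$ ($D = -4 - 14 = -18$)
$H = \frac{49}{62}$ ($H = 49 \cdot \frac{1}{62} = \frac{49}{62} \approx 0.79032$)
$h{\left(t \right)} = -83$ ($h{\left(t \right)} = -65 - 18 = -83$)
$f{\left(s \right)} = \frac{633}{62}$ ($f{\left(s \right)} = 11 - \frac{49}{62} = \frac{633}{62}$)
$- \frac{12659}{f{\left(133 \right)}} + \frac{h{\left(166 \right)}}{-42299} = - \frac{12659}{\frac{633}{62}} - \frac{83}{-42299} = \left(-12659\right) \frac{62}{633} - - \frac{83}{42299} = - \frac{784858}{633} + \frac{83}{42299} = - \frac{33198656003}{26775267}$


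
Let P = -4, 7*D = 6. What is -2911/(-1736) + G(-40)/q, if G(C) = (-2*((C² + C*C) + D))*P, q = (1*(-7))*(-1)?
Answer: 44473881/12152 ≈ 3659.8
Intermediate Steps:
D = 6/7 (D = (⅐)*6 = 6/7 ≈ 0.85714)
q = 7 (q = -7*(-1) = 7)
G(C) = 48/7 + 16*C² (G(C) = -2*((C² + C*C) + 6/7)*(-4) = -2*((C² + C²) + 6/7)*(-4) = -2*(2*C² + 6/7)*(-4) = -2*(6/7 + 2*C²)*(-4) = (-12/7 - 4*C²)*(-4) = 48/7 + 16*C²)
-2911/(-1736) + G(-40)/q = -2911/(-1736) + (48/7 + 16*(-40)²)/7 = -2911*(-1/1736) + (48/7 + 16*1600)*(⅐) = 2911/1736 + (48/7 + 25600)*(⅐) = 2911/1736 + (179248/7)*(⅐) = 2911/1736 + 179248/49 = 44473881/12152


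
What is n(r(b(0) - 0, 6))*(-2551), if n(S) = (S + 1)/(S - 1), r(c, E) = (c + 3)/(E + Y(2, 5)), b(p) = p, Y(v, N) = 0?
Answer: 7653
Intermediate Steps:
r(c, E) = (3 + c)/E (r(c, E) = (c + 3)/(E + 0) = (3 + c)/E)
n(S) = (1 + S)/(-1 + S)
n(r(b(0) - 0, 6))*(-2551) = ((1 + (3 + (0 - 0))/6)/(-1 + (3 + (0 - 0))/6))*(-2551) = ((1 + (3 + (0 - 1*0))/6)/(-1 + (3 + (0 - 1*0))/6))*(-2551) = ((1 + (3 + (0 + 0))/6)/(-1 + (3 + (0 + 0))/6))*(-2551) = ((1 + (3 + 0)/6)/(-1 + (3 + 0)/6))*(-2551) = ((1 + (⅙)*3)/(-1 + (⅙)*3))*(-2551) = ((1 + ½)/(-1 + ½))*(-2551) = ((3/2)/(-½))*(-2551) = -2*3/2*(-2551) = -3*(-2551) = 7653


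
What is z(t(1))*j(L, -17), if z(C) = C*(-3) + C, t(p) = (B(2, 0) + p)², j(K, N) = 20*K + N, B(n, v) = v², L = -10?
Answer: 434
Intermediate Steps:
j(K, N) = N + 20*K
t(p) = p² (t(p) = (0² + p)² = (0 + p)² = p²)
z(C) = -2*C (z(C) = -3*C + C = -2*C)
z(t(1))*j(L, -17) = (-2*1²)*(-17 + 20*(-10)) = (-2*1)*(-17 - 200) = -2*(-217) = 434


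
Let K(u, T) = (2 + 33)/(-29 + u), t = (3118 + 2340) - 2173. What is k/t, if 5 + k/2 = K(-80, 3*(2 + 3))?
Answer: -232/71613 ≈ -0.0032396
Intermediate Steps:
t = 3285 (t = 5458 - 2173 = 3285)
K(u, T) = 35/(-29 + u)
k = -1160/109 (k = -10 + 2*(35/(-29 - 80)) = -10 + 2*(35/(-109)) = -10 + 2*(35*(-1/109)) = -10 + 2*(-35/109) = -10 - 70/109 = -1160/109 ≈ -10.642)
k/t = -1160/109/3285 = -1160/109*1/3285 = -232/71613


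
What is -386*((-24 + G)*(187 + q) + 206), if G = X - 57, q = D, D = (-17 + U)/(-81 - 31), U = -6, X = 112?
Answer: -129898457/56 ≈ -2.3196e+6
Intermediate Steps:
D = 23/112 (D = (-17 - 6)/(-81 - 31) = -23/(-112) = -23*(-1/112) = 23/112 ≈ 0.20536)
q = 23/112 ≈ 0.20536
G = 55 (G = 112 - 57 = 55)
-386*((-24 + G)*(187 + q) + 206) = -386*((-24 + 55)*(187 + 23/112) + 206) = -386*(31*(20967/112) + 206) = -386*(649977/112 + 206) = -386*673049/112 = -129898457/56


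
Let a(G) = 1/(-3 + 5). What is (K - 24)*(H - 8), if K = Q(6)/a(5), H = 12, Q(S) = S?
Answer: -48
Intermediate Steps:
a(G) = 1/2
K = 12 (K = 6/(1/2) = 6*2 = 12)
(K - 24)*(H - 8) = (12 - 24)*(12 - 8) = -12*4 = -48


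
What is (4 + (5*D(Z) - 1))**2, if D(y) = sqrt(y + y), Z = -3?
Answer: -141 + 30*I*sqrt(6) ≈ -141.0 + 73.485*I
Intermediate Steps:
D(y) = sqrt(2)*sqrt(y) (D(y) = sqrt(2*y) = sqrt(2)*sqrt(y))
(4 + (5*D(Z) - 1))**2 = (4 + (5*(sqrt(2)*sqrt(-3)) - 1))**2 = (4 + (5*(sqrt(2)*(I*sqrt(3))) - 1))**2 = (4 + (5*(I*sqrt(6)) - 1))**2 = (4 + (5*I*sqrt(6) - 1))**2 = (4 + (-1 + 5*I*sqrt(6)))**2 = (3 + 5*I*sqrt(6))**2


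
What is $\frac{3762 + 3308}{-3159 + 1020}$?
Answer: $- \frac{7070}{2139} \approx -3.3053$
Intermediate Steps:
$\frac{3762 + 3308}{-3159 + 1020} = \frac{7070}{-2139} = 7070 \left(- \frac{1}{2139}\right) = - \frac{7070}{2139}$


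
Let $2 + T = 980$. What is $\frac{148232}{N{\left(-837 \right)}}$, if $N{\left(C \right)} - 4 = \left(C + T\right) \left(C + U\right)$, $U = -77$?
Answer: $- \frac{10588}{9205} \approx -1.1502$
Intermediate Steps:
$T = 978$ ($T = -2 + 980 = 978$)
$N{\left(C \right)} = 4 + \left(-77 + C\right) \left(978 + C\right)$ ($N{\left(C \right)} = 4 + \left(C + 978\right) \left(C - 77\right) = 4 + \left(978 + C\right) \left(-77 + C\right) = 4 + \left(-77 + C\right) \left(978 + C\right)$)
$\frac{148232}{N{\left(-837 \right)}} = \frac{148232}{-75302 + \left(-837\right)^{2} + 901 \left(-837\right)} = \frac{148232}{-75302 + 700569 - 754137} = \frac{148232}{-128870} = 148232 \left(- \frac{1}{128870}\right) = - \frac{10588}{9205}$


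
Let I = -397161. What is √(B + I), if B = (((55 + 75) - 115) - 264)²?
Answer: 42*I*√190 ≈ 578.93*I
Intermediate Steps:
B = 62001 (B = ((130 - 115) - 264)² = (15 - 264)² = (-249)² = 62001)
√(B + I) = √(62001 - 397161) = √(-335160) = 42*I*√190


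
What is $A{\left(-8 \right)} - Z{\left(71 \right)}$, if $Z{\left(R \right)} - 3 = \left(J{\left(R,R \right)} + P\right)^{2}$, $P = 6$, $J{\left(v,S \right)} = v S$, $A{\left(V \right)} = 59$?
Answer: $-25472153$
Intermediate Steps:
$J{\left(v,S \right)} = S v$
$Z{\left(R \right)} = 3 + \left(6 + R^{2}\right)^{2}$ ($Z{\left(R \right)} = 3 + \left(R R + 6\right)^{2} = 3 + \left(R^{2} + 6\right)^{2} = 3 + \left(6 + R^{2}\right)^{2}$)
$A{\left(-8 \right)} - Z{\left(71 \right)} = 59 - \left(3 + \left(6 + 71^{2}\right)^{2}\right) = 59 - \left(3 + \left(6 + 5041\right)^{2}\right) = 59 - \left(3 + 5047^{2}\right) = 59 - \left(3 + 25472209\right) = 59 - 25472212 = -25472153$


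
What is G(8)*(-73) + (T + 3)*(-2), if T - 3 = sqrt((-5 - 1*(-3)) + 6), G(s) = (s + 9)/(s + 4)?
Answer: -1433/12 ≈ -119.42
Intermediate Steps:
G(s) = (9 + s)/(4 + s)
T = 5 (T = 3 + sqrt((-5 - 1*(-3)) + 6) = 3 + sqrt((-5 + 3) + 6) = 3 + sqrt(-2 + 6) = 3 + sqrt(4) = 3 + 2 = 5)
G(8)*(-73) + (T + 3)*(-2) = ((9 + 8)/(4 + 8))*(-73) + (5 + 3)*(-2) = (17/12)*(-73) + 8*(-2) = ((1/12)*17)*(-73) - 16 = (17/12)*(-73) - 16 = -1241/12 - 16 = -1433/12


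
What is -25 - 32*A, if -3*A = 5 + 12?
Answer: 469/3 ≈ 156.33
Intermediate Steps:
A = -17/3 (A = -(5 + 12)/3 = -⅓*17 = -17/3 ≈ -5.6667)
-25 - 32*A = -25 - 32*(-17/3) = -25 + 544/3 = 469/3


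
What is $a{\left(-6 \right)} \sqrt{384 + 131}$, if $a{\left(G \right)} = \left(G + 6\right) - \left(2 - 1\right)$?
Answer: $- \sqrt{515} \approx -22.694$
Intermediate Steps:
$a{\left(G \right)} = 5 + G$ ($a{\left(G \right)} = \left(6 + G\right) - 1 = 5 + G$)
$a{\left(-6 \right)} \sqrt{384 + 131} = \left(5 - 6\right) \sqrt{384 + 131} = - \sqrt{515}$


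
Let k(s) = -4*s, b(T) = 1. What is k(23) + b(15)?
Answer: -91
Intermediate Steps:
k(23) + b(15) = -4*23 + 1 = -92 + 1 = -91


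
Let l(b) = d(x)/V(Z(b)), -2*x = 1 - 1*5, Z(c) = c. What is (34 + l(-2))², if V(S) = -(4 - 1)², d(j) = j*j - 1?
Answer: 10201/9 ≈ 1133.4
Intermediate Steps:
x = 2 (x = -(1 - 1*5)/2 = -(1 - 5)/2 = -½*(-4) = 2)
d(j) = -1 + j² (d(j) = j² - 1 = -1 + j²)
V(S) = -9 (V(S) = -1*3² = -1*9 = -9)
l(b) = -⅓ (l(b) = (-1 + 2²)/(-9) = (-1 + 4)*(-⅑) = 3*(-⅑) = -⅓)
(34 + l(-2))² = (34 - ⅓)² = (101/3)² = 10201/9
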